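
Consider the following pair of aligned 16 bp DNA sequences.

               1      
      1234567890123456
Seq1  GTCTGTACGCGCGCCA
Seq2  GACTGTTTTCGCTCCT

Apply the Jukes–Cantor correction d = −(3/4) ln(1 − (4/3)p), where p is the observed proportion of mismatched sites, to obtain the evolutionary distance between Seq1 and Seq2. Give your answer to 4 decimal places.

0.5199

Differing sites — 2:T/A; 7:A/T; 8:C/T; 9:G/T; 13:G/T; 16:A/T.
p = 6/16 = 0.375000.
d = −0.75 · ln(1 − (4/3)·0.375000) = −0.75 · ln(0.500000) = −0.75 · (-0.693147) = 0.5199.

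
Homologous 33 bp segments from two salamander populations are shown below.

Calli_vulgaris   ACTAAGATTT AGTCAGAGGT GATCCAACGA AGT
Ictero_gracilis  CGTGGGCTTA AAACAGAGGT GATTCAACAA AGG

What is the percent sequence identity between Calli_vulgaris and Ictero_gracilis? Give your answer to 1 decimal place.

The sequences differ at positions 1 (A/C), 2 (C/G), 4 (A/G), 5 (A/G), 7 (A/C), 10 (T/A), 12 (G/A), 13 (T/A), 24 (C/T), 29 (G/A), 33 (T/G).
22 of the 33 sites match, so the percent identity is 22/33 × 100 = 66.7%.

66.7%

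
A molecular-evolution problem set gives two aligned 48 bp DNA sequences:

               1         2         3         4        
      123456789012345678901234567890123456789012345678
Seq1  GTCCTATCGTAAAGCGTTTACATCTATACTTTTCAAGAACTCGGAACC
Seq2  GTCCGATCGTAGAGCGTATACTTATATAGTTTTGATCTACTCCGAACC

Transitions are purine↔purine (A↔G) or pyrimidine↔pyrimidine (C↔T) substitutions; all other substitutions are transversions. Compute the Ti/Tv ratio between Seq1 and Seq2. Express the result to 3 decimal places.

0.100

Mismatches occur at site 5 (T/G, transversion), site 12 (A/G, transition), site 18 (T/A, transversion), site 22 (A/T, transversion), site 24 (C/A, transversion), site 29 (C/G, transversion), site 34 (C/G, transversion), site 36 (A/T, transversion), site 37 (G/C, transversion), site 38 (A/T, transversion), site 43 (G/C, transversion).
Of the 11 differences, 1 transition and 10 transversions, so Ti/Tv = 1/10 = 0.100.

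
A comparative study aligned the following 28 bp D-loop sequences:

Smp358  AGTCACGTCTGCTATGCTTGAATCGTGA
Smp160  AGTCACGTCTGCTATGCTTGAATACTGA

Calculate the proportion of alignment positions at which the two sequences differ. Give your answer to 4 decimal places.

Mismatches occur at site 24 (C/A), site 25 (G/C).
There are 2 differences over 28 sites, so p = 2/28 = 0.0714.

0.0714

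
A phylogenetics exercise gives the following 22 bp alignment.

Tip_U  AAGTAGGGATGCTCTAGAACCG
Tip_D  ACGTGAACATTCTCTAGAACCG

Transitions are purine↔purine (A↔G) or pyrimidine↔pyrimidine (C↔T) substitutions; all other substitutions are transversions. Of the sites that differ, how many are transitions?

The sequences differ at positions 2 (A/C, transversion), 5 (A/G, transition), 6 (G/A, transition), 7 (G/A, transition), 8 (G/C, transversion), 11 (G/T, transversion).
Of the 6 differences, 3 transitions and 3 transversions, so the answer is 3.

3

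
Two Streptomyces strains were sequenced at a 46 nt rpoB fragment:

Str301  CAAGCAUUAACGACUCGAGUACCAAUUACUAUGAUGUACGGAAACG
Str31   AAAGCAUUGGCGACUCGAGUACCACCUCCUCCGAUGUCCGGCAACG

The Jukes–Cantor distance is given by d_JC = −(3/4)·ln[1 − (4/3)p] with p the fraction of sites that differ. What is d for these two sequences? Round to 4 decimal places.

Mismatches occur at site 1 (C↔A), site 9 (A↔G), site 10 (A↔G), site 25 (A↔C), site 26 (U↔C), site 28 (A↔C), site 31 (A↔C), site 32 (U↔C), site 38 (A↔C), site 42 (A↔C).
p = 10/46 = 0.217391.
d = −0.75 · ln(1 − (4/3)·0.217391) = −0.75 · ln(0.710145) = −0.75 · (-0.342286) = 0.2567.

0.2567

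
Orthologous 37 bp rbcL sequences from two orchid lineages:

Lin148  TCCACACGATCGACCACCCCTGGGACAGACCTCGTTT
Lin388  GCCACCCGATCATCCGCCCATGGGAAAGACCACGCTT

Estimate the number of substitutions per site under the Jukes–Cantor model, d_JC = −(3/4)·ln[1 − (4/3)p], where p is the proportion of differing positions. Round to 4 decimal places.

Mismatches occur at site 1 (T↔G), site 6 (A↔C), site 12 (G↔A), site 13 (A↔T), site 16 (A↔G), site 20 (C↔A), site 26 (C↔A), site 32 (T↔A), site 35 (T↔C).
p = 9/37 = 0.243243.
d = −0.75 · ln(1 − (4/3)·0.243243) = −0.75 · ln(0.675676) = −0.75 · (-0.392042) = 0.2940.

0.2940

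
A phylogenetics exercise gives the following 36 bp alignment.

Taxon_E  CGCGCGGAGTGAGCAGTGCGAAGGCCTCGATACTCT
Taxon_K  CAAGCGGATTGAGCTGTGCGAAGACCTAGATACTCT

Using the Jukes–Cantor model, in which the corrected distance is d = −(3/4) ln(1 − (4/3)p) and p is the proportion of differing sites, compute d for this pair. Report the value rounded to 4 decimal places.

The sequences differ at positions 2 (G/A), 3 (C/A), 9 (G/T), 15 (A/T), 24 (G/A), 28 (C/A).
p = 6/36 = 0.166667.
d = −0.75 · ln(1 − (4/3)·0.166667) = −0.75 · ln(0.777777) = −0.75 · (-0.251315) = 0.1885.

0.1885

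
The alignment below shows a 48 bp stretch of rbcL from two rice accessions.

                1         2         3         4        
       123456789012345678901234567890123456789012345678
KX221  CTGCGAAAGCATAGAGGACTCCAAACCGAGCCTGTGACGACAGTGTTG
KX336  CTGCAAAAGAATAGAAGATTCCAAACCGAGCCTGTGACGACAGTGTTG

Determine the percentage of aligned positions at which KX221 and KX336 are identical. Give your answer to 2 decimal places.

91.67%

The sequences differ at positions 5 (G/A), 10 (C/A), 16 (G/A), 19 (C/T).
44 of the 48 sites match, so the percent identity is 44/48 × 100 = 91.67%.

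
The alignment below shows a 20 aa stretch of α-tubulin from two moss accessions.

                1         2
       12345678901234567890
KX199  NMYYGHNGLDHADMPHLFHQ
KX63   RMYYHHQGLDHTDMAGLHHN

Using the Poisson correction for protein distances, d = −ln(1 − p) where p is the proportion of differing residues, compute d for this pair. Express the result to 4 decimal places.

0.5108

The sequences differ at positions 1 (N/R), 5 (G/H), 7 (N/Q), 12 (A/T), 15 (P/A), 16 (H/G), 18 (F/H), 20 (Q/N).
p = 8/20 = 0.400000.
d = −ln(1 − 0.400000) = −ln(0.600000) = 0.5108.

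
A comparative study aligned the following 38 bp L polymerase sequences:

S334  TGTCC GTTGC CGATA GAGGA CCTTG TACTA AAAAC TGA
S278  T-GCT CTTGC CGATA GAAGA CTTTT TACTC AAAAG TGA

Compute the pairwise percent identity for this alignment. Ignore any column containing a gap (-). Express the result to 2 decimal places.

Excluding the 1 gap column leaves 37 comparable sites.
The sequences differ at positions 3 (T/G), 5 (C/T), 6 (G/C), 18 (G/A), 22 (C/T), 25 (G/T), 30 (A/C), 35 (C/G).
29 of the 37 comparable sites match, so the percent identity is 29/37 × 100 = 78.38%.

78.38%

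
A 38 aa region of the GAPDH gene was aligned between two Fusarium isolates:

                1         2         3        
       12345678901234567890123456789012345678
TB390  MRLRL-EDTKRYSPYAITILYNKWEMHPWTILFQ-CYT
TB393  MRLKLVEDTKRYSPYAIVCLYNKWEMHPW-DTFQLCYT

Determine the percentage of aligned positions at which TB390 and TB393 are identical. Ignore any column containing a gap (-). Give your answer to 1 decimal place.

85.7%

Excluding the 3 gap columns leaves 35 comparable sites.
The sequences differ at positions 4 (R/K), 18 (T/V), 19 (I/C), 31 (I/D), 32 (L/T).
30 of the 35 comparable sites match, so the percent identity is 30/35 × 100 = 85.7%.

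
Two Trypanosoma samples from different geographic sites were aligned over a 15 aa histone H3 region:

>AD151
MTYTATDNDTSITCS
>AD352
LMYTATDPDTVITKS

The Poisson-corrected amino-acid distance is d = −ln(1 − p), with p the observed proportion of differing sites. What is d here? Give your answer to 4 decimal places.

Differing sites — 1:M/L; 2:T/M; 8:N/P; 11:S/V; 14:C/K.
p = 5/15 = 0.333333.
d = −ln(1 − 0.333333) = −ln(0.666667) = 0.4055.

0.4055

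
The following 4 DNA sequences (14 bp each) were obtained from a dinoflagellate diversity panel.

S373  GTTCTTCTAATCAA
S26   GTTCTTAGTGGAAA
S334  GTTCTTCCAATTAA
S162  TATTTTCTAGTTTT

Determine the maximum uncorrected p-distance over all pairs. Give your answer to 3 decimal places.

0.714

Pairwise Hamming distances:
  S373 vs S26: 6
  S373 vs S334: 2
  S373 vs S162: 7
  S26 vs S334: 6
  S26 vs S162: 10
  S334 vs S162: 7
The largest is 10 mismatches, between S26 and S162; p = 10/14 = 0.714.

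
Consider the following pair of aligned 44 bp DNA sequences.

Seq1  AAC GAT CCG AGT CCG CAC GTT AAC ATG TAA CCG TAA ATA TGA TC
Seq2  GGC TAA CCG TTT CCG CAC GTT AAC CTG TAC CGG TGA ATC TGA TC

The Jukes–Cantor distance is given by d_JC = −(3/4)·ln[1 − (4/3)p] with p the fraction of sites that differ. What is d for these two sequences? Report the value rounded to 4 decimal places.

0.3041

Differing sites — 1:A/G; 2:A/G; 4:G/T; 6:T/A; 10:A/T; 11:G/T; 25:A/C; 30:A/C; 32:C/G; 35:A/G; 39:A/C.
p = 11/44 = 0.250000.
d = −0.75 · ln(1 − (4/3)·0.250000) = −0.75 · ln(0.666667) = −0.75 · (-0.405465) = 0.3041.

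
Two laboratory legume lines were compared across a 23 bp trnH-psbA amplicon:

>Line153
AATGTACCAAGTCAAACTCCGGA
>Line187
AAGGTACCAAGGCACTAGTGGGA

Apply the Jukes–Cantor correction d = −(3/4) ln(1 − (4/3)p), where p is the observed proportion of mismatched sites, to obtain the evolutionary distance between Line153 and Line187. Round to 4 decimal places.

The sequences differ at positions 3 (T/G), 12 (T/G), 15 (A/C), 16 (A/T), 17 (C/A), 18 (T/G), 19 (C/T), 20 (C/G).
p = 8/23 = 0.347826.
d = −0.75 · ln(1 − (4/3)·0.347826) = −0.75 · ln(0.536232) = −0.75 · (-0.623188) = 0.4674.

0.4674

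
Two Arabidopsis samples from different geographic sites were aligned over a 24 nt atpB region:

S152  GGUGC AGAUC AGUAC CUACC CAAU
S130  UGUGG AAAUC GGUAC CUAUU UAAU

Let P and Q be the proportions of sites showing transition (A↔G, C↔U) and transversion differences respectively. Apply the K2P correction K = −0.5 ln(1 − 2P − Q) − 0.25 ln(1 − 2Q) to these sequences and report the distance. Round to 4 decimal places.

Mismatches occur at site 1 (G→U, transversion), site 5 (C→G, transversion), site 7 (G→A, transition), site 11 (A→G, transition), site 19 (C→U, transition), site 20 (C→U, transition), site 21 (C→U, transition).
Of the 7 differences, 5 transitions and 2 transversions over 24 sites: P = 5/24 = 0.208333, Q = 2/24 = 0.083333.
d = −0.5·ln(0.500001) − 0.25·ln(0.833334) = −0.5·(-0.693145) − 0.25·(-0.182321) = 0.3922.

0.3922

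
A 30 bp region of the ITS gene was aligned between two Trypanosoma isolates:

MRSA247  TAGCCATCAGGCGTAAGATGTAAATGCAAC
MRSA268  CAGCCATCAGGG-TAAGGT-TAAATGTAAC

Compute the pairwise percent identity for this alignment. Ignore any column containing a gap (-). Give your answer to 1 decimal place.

Excluding the 2 gap columns leaves 28 comparable sites.
Mismatches occur at site 1 (T↔C), site 12 (C↔G), site 18 (A↔G), site 27 (C↔T).
24 of the 28 comparable sites match, so the percent identity is 24/28 × 100 = 85.7%.

85.7%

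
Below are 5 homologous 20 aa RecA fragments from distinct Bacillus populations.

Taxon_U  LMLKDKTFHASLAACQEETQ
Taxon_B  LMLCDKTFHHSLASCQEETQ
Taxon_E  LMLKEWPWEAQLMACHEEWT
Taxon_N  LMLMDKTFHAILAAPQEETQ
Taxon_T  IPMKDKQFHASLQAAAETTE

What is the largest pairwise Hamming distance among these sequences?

Pairwise Hamming distances:
  Taxon_U vs Taxon_B: 3
  Taxon_U vs Taxon_E: 10
  Taxon_U vs Taxon_N: 3
  Taxon_U vs Taxon_T: 9
  Taxon_B vs Taxon_E: 13
  Taxon_B vs Taxon_N: 5
  Taxon_B vs Taxon_T: 12
  Taxon_E vs Taxon_N: 12
  Taxon_E vs Taxon_T: 15
  Taxon_N vs Taxon_T: 11
The largest is 15, between Taxon_E and Taxon_T.

15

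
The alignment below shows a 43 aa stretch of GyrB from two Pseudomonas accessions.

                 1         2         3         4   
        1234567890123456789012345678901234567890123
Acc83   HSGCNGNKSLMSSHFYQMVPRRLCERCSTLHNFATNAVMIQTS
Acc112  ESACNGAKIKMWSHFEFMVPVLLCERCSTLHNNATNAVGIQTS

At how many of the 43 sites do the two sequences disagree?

12

Differing sites — 1:H/E; 3:G/A; 7:N/A; 9:S/I; 10:L/K; 12:S/W; 16:Y/E; 17:Q/F; 21:R/V; 22:R/L; 33:F/N; 39:M/G.
That gives 12 mismatches out of 43 aligned sites, so the Hamming distance is 12.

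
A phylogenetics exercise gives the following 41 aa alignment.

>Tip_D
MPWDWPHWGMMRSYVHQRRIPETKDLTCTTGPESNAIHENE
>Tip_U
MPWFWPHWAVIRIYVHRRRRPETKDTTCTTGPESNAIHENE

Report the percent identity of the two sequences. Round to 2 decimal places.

Differing sites — 4:D/F; 9:G/A; 10:M/V; 11:M/I; 13:S/I; 17:Q/R; 20:I/R; 26:L/T.
33 of the 41 sites match, so the percent identity is 33/41 × 100 = 80.49%.

80.49%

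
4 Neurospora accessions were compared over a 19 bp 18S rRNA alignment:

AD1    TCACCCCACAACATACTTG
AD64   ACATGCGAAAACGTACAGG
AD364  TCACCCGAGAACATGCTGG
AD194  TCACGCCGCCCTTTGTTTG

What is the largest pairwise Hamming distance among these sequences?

13

Pairwise Hamming distances:
  AD1 vs AD64: 8
  AD1 vs AD364: 4
  AD1 vs AD194: 8
  AD64 vs AD364: 7
  AD64 vs AD194: 13
  AD364 vs AD194: 10
The largest is 13, between AD64 and AD194.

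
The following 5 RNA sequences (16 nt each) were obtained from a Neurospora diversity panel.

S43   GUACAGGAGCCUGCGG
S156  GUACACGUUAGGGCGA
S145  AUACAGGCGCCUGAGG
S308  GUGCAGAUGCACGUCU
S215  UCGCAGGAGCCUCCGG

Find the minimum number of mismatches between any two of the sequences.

Pairwise Hamming distances:
  S43 vs S156: 7
  S43 vs S145: 3
  S43 vs S308: 8
  S43 vs S215: 4
  S156 vs S145: 9
  S156 vs S308: 10
  S156 vs S215: 11
  S145 vs S308: 9
  S145 vs S215: 6
  S308 vs S215: 10
The smallest is 3, between S43 and S145.

3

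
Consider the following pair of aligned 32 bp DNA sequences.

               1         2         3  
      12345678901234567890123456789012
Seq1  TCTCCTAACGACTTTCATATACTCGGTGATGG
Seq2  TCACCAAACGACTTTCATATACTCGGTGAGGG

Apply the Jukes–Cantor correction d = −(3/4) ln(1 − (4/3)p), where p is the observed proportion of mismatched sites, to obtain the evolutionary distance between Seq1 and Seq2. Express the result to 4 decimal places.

0.1001

Differing sites — 3:T/A; 6:T/A; 30:T/G.
p = 3/32 = 0.093750.
d = −0.75 · ln(1 − (4/3)·0.093750) = −0.75 · ln(0.875000) = −0.75 · (-0.133531) = 0.1001.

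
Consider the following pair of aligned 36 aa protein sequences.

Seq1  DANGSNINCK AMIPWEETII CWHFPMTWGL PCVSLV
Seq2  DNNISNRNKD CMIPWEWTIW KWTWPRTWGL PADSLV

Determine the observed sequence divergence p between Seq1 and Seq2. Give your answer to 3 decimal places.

0.389

Differing sites — 2:A/N; 4:G/I; 7:I/R; 9:C/K; 10:K/D; 11:A/C; 17:E/W; 20:I/W; 21:C/K; 23:H/T; 24:F/W; 26:M/R; 32:C/A; 33:V/D.
There are 14 differences over 36 sites, so p = 14/36 = 0.389.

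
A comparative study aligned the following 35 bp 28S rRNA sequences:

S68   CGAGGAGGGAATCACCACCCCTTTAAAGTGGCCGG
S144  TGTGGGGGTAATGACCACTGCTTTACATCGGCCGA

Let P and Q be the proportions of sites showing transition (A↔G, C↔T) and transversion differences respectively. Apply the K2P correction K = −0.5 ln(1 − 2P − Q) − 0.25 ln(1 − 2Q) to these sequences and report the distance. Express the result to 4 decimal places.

0.4104

Differing sites — 1:C/T (Ti); 3:A/T (Tv); 6:A/G (Ti); 9:G/T (Tv); 13:C/G (Tv); 19:C/T (Ti); 20:C/G (Tv); 26:A/C (Tv); 28:G/T (Tv); 29:T/C (Ti); 35:G/A (Ti).
Of the 11 differences, 5 transitions and 6 transversions over 35 sites: P = 5/35 = 0.142857, Q = 6/35 = 0.171429.
d = −0.5·ln(0.542857) − 0.25·ln(0.657142) = −0.5·(-0.610909) − 0.25·(-0.419855) = 0.4104.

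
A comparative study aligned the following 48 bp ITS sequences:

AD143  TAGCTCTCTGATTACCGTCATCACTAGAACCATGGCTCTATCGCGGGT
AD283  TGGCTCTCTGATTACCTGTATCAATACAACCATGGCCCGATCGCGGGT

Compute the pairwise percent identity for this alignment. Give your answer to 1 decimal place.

83.3%

The sequences differ at positions 2 (A/G), 17 (G/T), 18 (T/G), 19 (C/T), 24 (C/A), 27 (G/C), 37 (T/C), 39 (T/G).
40 of the 48 sites match, so the percent identity is 40/48 × 100 = 83.3%.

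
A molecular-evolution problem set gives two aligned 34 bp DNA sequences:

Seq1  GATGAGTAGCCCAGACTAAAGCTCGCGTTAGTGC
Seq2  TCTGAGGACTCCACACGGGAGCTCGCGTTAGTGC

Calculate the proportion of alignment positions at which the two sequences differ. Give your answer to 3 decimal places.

Differing sites — 1:G/T; 2:A/C; 7:T/G; 9:G/C; 10:C/T; 14:G/C; 17:T/G; 18:A/G; 19:A/G.
There are 9 differences over 34 sites, so p = 9/34 = 0.265.

0.265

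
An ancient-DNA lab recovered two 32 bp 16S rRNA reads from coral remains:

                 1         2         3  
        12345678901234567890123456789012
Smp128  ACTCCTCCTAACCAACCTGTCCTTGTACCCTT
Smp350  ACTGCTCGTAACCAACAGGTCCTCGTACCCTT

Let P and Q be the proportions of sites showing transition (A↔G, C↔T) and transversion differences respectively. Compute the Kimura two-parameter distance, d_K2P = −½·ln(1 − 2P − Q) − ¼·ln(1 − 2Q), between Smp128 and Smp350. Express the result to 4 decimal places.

The sequences differ at positions 4 (C/G, transversion), 8 (C/G, transversion), 17 (C/A, transversion), 18 (T/G, transversion), 24 (T/C, transition).
Of the 5 differences, 1 transition and 4 transversions over 32 sites: P = 1/32 = 0.031250, Q = 4/32 = 0.125000.
d = −0.5·ln(0.812500) − 0.25·ln(0.750000) = −0.5·(-0.207639) − 0.25·(-0.287682) = 0.1757.

0.1757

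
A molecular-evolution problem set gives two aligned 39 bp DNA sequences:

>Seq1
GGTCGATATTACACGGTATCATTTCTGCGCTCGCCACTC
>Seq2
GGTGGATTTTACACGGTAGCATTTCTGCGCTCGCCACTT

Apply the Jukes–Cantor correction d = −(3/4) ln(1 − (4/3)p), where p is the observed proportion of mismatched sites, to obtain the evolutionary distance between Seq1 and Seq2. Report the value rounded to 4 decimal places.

0.1103

Differing sites — 4:C/G; 8:A/T; 19:T/G; 39:C/T.
p = 4/39 = 0.102564.
d = −0.75 · ln(1 − (4/3)·0.102564) = −0.75 · ln(0.863248) = −0.75 · (-0.147053) = 0.1103.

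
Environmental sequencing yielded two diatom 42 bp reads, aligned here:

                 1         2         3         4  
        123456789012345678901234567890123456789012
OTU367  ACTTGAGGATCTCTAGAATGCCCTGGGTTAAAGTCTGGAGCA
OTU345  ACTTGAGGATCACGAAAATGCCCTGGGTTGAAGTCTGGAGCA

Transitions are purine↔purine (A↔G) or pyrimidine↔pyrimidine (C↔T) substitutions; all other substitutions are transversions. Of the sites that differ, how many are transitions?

2

Mismatches occur at site 12 (T/A, transversion), site 14 (T/G, transversion), site 16 (G/A, transition), site 30 (A/G, transition).
Of the 4 differences, 2 transitions and 2 transversions, so the answer is 2.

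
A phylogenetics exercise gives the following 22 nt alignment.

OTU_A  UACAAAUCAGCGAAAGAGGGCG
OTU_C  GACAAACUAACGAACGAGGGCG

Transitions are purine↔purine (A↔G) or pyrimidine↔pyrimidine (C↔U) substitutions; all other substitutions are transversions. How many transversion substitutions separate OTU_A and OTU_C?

Mismatches occur at site 1 (U/G, transversion), site 7 (U/C, transition), site 8 (C/U, transition), site 10 (G/A, transition), site 15 (A/C, transversion).
Of the 5 differences, 3 transitions and 2 transversions, so the answer is 2.

2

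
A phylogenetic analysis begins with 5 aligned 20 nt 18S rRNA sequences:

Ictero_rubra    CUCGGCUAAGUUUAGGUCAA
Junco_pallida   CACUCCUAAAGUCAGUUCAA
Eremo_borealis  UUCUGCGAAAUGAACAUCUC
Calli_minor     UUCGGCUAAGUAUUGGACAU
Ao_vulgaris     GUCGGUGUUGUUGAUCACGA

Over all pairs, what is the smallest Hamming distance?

5

Pairwise Hamming distances:
  Ictero_rubra vs Junco_pallida: 7
  Ictero_rubra vs Eremo_borealis: 10
  Ictero_rubra vs Calli_minor: 5
  Ictero_rubra vs Ao_vulgaris: 10
  Junco_pallida vs Eremo_borealis: 11
  Junco_pallida vs Calli_minor: 12
  Junco_pallida vs Ao_vulgaris: 15
  Eremo_borealis vs Calli_minor: 11
  Eremo_borealis vs Ao_vulgaris: 13
  Calli_minor vs Ao_vulgaris: 12
The smallest is 5, between Ictero_rubra and Calli_minor.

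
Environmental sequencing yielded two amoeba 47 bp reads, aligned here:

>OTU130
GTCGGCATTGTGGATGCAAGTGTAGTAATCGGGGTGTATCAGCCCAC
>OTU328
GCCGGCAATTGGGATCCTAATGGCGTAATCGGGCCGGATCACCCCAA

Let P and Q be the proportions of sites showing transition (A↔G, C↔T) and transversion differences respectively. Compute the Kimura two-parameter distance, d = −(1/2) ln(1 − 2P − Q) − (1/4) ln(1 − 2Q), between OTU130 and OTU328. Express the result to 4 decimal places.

0.3823

Mismatches occur at site 2 (T→C, transition), site 8 (T→A, transversion), site 10 (G→T, transversion), site 11 (T→G, transversion), site 16 (G→C, transversion), site 18 (A→T, transversion), site 20 (G→A, transition), site 23 (T→G, transversion), site 24 (A→C, transversion), site 34 (G→C, transversion), site 35 (T→C, transition), site 37 (T→G, transversion), site 42 (G→C, transversion), site 47 (C→A, transversion).
Of the 14 differences, 3 transitions and 11 transversions over 47 sites: P = 3/47 = 0.063830, Q = 11/47 = 0.234043.
d = −0.5·ln(0.638297) − 0.25·ln(0.531914) = −0.5·(-0.448952) − 0.25·(-0.631273) = 0.3823.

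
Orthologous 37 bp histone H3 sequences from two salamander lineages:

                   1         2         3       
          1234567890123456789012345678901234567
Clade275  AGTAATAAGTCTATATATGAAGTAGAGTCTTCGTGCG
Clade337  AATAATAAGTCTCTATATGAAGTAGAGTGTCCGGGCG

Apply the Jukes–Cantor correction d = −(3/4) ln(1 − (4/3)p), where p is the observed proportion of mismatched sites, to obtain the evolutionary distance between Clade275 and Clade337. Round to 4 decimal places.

Differing sites — 2:G/A; 13:A/C; 29:C/G; 31:T/C; 34:T/G.
p = 5/37 = 0.135135.
d = −0.75 · ln(1 − (4/3)·0.135135) = −0.75 · ln(0.819820) = −0.75 · (-0.198670) = 0.1490.

0.1490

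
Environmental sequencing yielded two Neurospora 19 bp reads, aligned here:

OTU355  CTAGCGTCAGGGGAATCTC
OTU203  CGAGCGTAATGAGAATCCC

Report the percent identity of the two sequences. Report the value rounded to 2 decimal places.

Differing sites — 2:T/G; 8:C/A; 10:G/T; 12:G/A; 18:T/C.
14 of the 19 sites match, so the percent identity is 14/19 × 100 = 73.68%.

73.68%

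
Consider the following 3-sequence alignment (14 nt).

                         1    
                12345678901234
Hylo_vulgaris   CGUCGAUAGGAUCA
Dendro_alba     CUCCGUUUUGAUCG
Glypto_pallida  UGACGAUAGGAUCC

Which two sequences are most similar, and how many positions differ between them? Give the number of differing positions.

3

Pairwise Hamming distances:
  Hylo_vulgaris vs Dendro_alba: 6
  Hylo_vulgaris vs Glypto_pallida: 3
  Dendro_alba vs Glypto_pallida: 7
The smallest is 3, between Hylo_vulgaris and Glypto_pallida.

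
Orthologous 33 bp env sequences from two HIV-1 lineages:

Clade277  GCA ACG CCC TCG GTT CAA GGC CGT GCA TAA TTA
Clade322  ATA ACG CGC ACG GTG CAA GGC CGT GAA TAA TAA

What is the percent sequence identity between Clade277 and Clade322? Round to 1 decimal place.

The sequences differ at positions 1 (G/A), 2 (C/T), 8 (C/G), 10 (T/A), 15 (T/G), 26 (C/A), 32 (T/A).
26 of the 33 sites match, so the percent identity is 26/33 × 100 = 78.8%.

78.8%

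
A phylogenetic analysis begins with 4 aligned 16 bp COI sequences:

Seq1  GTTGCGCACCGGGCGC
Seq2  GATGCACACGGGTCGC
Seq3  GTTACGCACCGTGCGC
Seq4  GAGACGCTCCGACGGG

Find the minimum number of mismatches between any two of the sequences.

Pairwise Hamming distances:
  Seq1 vs Seq2: 4
  Seq1 vs Seq3: 2
  Seq1 vs Seq4: 8
  Seq2 vs Seq3: 6
  Seq2 vs Seq4: 9
  Seq3 vs Seq4: 7
The smallest is 2, between Seq1 and Seq3.

2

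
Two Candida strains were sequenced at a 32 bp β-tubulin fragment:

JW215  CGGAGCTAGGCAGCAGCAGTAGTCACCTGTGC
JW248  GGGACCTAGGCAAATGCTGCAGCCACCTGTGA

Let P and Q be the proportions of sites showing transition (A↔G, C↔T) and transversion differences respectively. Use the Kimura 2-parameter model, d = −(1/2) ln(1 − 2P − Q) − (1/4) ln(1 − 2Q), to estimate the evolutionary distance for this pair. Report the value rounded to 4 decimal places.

0.3525

Differing sites — 1:C/G (Tv); 5:G/C (Tv); 13:G/A (Ti); 14:C/A (Tv); 15:A/T (Tv); 18:A/T (Tv); 20:T/C (Ti); 23:T/C (Ti); 32:C/A (Tv).
Of the 9 differences, 3 transitions and 6 transversions over 32 sites: P = 3/32 = 0.093750, Q = 6/32 = 0.187500.
d = −0.5·ln(0.625000) − 0.25·ln(0.625000) = −0.5·(-0.470004) − 0.25·(-0.470004) = 0.3525.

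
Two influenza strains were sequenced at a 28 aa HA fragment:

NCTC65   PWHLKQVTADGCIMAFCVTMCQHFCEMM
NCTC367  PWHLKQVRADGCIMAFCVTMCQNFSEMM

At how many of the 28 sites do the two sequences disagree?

Mismatches occur at site 8 (T/R), site 23 (H/N), site 25 (C/S).
That gives 3 mismatches out of 28 aligned sites, so the Hamming distance is 3.

3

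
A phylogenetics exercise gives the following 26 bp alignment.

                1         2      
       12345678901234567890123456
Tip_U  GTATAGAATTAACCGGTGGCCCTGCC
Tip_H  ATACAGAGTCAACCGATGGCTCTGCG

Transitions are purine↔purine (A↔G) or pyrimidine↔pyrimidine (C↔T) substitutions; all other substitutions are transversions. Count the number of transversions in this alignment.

1

Differing sites — 1:G/A (Ti); 4:T/C (Ti); 8:A/G (Ti); 10:T/C (Ti); 16:G/A (Ti); 21:C/T (Ti); 26:C/G (Tv).
Of the 7 differences, 6 transitions and 1 transversion, so the answer is 1.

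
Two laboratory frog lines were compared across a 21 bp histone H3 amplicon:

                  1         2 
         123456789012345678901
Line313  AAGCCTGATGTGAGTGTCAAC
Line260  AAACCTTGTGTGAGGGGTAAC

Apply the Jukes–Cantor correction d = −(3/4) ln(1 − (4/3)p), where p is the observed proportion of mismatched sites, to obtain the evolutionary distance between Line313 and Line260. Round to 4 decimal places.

0.3597

Differing sites — 3:G/A; 7:G/T; 8:A/G; 15:T/G; 17:T/G; 18:C/T.
p = 6/21 = 0.285714.
d = −0.75 · ln(1 − (4/3)·0.285714) = −0.75 · ln(0.619048) = −0.75 · (-0.479572) = 0.3597.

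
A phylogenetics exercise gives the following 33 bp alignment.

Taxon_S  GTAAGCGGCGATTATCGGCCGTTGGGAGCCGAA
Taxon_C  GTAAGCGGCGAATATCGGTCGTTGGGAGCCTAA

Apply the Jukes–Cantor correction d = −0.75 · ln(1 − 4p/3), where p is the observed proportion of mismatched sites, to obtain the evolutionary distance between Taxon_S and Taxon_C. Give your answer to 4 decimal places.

Mismatches occur at site 12 (T/A), site 19 (C/T), site 31 (G/T).
p = 3/33 = 0.090909.
d = −0.75 · ln(1 − (4/3)·0.090909) = −0.75 · ln(0.878788) = −0.75 · (-0.129212) = 0.0969.

0.0969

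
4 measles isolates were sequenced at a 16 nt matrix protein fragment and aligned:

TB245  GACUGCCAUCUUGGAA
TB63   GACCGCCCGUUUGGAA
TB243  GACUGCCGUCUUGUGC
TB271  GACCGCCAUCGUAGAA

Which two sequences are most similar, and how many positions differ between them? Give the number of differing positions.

3

Pairwise Hamming distances:
  TB245 vs TB63: 4
  TB245 vs TB243: 4
  TB245 vs TB271: 3
  TB63 vs TB243: 7
  TB63 vs TB271: 5
  TB243 vs TB271: 7
The smallest is 3, between TB245 and TB271.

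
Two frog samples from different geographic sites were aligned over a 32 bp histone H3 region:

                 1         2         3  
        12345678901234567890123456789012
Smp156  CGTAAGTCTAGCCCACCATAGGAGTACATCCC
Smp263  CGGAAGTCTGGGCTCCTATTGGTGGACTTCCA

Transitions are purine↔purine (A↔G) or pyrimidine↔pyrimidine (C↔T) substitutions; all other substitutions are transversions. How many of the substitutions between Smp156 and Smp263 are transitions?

The sequences differ at positions 3 (T/G, transversion), 10 (A/G, transition), 12 (C/G, transversion), 14 (C/T, transition), 15 (A/C, transversion), 17 (C/T, transition), 20 (A/T, transversion), 23 (A/T, transversion), 25 (T/G, transversion), 28 (A/T, transversion), 32 (C/A, transversion).
Of the 11 differences, 3 transitions and 8 transversions, so the answer is 3.

3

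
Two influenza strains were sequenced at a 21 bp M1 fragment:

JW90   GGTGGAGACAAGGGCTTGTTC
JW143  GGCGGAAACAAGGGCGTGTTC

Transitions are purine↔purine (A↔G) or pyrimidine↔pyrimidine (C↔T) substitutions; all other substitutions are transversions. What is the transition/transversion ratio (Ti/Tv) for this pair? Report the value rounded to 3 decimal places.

2.000

Mismatches occur at site 3 (T↔C, transition), site 7 (G↔A, transition), site 16 (T↔G, transversion).
Of the 3 differences, 2 transitions and 1 transversion, so Ti/Tv = 2/1 = 2.000.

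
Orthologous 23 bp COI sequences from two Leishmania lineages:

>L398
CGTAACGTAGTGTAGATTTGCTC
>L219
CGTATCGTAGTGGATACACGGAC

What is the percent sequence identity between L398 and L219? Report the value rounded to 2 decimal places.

Differing sites — 5:A/T; 13:T/G; 15:G/T; 17:T/C; 18:T/A; 19:T/C; 21:C/G; 22:T/A.
15 of the 23 sites match, so the percent identity is 15/23 × 100 = 65.22%.

65.22%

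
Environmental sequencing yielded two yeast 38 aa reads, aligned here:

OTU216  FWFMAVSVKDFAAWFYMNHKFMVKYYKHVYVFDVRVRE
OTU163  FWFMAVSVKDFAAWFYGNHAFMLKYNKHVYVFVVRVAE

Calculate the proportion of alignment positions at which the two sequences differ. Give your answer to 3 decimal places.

Differing sites — 17:M/G; 20:K/A; 23:V/L; 26:Y/N; 33:D/V; 37:R/A.
There are 6 differences over 38 sites, so p = 6/38 = 0.158.

0.158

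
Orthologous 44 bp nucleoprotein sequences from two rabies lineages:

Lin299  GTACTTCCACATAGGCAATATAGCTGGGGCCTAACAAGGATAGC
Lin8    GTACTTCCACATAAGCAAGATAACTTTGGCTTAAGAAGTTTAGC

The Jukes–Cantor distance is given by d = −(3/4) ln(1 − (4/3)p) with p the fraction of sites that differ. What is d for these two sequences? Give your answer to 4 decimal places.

0.2388

Differing sites — 14:G/A; 19:T/G; 23:G/A; 26:G/T; 27:G/T; 31:C/T; 35:C/G; 39:G/T; 40:A/T.
p = 9/44 = 0.204545.
d = −0.75 · ln(1 − (4/3)·0.204545) = −0.75 · ln(0.727273) = −0.75 · (-0.318453) = 0.2388.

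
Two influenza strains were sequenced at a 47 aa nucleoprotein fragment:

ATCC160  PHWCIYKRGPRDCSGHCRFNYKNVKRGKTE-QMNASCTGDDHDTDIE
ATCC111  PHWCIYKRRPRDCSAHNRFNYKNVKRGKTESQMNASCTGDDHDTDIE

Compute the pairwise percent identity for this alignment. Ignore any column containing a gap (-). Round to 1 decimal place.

Excluding the 1 gap column leaves 46 comparable sites.
Differing sites — 9:G/R; 15:G/A; 17:C/N.
43 of the 46 comparable sites match, so the percent identity is 43/46 × 100 = 93.5%.

93.5%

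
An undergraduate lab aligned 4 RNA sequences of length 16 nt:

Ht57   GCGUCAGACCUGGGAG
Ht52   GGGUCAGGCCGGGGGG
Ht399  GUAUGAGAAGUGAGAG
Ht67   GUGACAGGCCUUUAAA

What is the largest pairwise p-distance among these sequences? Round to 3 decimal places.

Pairwise Hamming distances:
  Ht57 vs Ht52: 4
  Ht57 vs Ht399: 6
  Ht57 vs Ht67: 7
  Ht52 vs Ht399: 9
  Ht52 vs Ht67: 8
  Ht399 vs Ht67: 10
The largest is 10 mismatches, between Ht399 and Ht67; p = 10/16 = 0.625.

0.625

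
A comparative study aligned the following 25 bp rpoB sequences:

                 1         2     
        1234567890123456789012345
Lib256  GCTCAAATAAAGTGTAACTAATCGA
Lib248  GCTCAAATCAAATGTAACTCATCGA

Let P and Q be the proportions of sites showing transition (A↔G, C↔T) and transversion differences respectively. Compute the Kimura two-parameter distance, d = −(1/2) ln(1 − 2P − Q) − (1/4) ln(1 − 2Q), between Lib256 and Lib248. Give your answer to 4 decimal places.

0.1308

The sequences differ at positions 9 (A/C, transversion), 12 (G/A, transition), 20 (A/C, transversion).
Of the 3 differences, 1 transition and 2 transversions over 25 sites: P = 1/25 = 0.040000, Q = 2/25 = 0.080000.
d = −0.5·ln(0.840000) − 0.25·ln(0.840000) = −0.5·(-0.174353) − 0.25·(-0.174353) = 0.1308.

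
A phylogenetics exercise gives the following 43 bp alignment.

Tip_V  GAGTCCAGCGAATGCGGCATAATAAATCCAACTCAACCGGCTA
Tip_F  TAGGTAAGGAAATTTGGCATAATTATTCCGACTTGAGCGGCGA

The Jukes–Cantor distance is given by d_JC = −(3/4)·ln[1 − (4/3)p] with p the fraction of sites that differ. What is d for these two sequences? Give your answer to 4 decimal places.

0.4693

Differing sites — 1:G/T; 4:T/G; 5:C/T; 6:C/A; 9:C/G; 10:G/A; 14:G/T; 15:C/T; 24:A/T; 26:A/T; 30:A/G; 34:C/T; 35:A/G; 37:C/G; 42:T/G.
p = 15/43 = 0.348837.
d = −0.75 · ln(1 − (4/3)·0.348837) = −0.75 · ln(0.534884) = −0.75 · (-0.625705) = 0.4693.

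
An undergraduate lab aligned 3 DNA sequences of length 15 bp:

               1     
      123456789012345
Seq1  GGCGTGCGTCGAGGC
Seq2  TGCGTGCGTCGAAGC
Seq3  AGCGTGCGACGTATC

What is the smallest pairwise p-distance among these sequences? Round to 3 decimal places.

0.133

Pairwise Hamming distances:
  Seq1 vs Seq2: 2
  Seq1 vs Seq3: 5
  Seq2 vs Seq3: 4
The smallest is 2 mismatches, between Seq1 and Seq2; p = 2/15 = 0.133.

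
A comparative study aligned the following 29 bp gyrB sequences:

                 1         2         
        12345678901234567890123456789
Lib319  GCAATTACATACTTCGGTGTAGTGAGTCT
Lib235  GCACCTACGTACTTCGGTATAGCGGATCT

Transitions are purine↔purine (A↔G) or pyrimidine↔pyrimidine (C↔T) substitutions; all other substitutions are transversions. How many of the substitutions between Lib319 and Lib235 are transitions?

Differing sites — 4:A/C (Tv); 5:T/C (Ti); 9:A/G (Ti); 19:G/A (Ti); 23:T/C (Ti); 25:A/G (Ti); 26:G/A (Ti).
Of the 7 differences, 6 transitions and 1 transversion, so the answer is 6.

6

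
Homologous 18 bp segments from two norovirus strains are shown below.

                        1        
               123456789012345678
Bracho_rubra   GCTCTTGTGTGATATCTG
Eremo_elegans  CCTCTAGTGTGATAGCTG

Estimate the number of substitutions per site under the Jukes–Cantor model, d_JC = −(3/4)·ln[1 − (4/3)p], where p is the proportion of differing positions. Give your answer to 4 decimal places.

0.1885

Mismatches occur at site 1 (G↔C), site 6 (T↔A), site 15 (T↔G).
p = 3/18 = 0.166667.
d = −0.75 · ln(1 − (4/3)·0.166667) = −0.75 · ln(0.777777) = −0.75 · (-0.251315) = 0.1885.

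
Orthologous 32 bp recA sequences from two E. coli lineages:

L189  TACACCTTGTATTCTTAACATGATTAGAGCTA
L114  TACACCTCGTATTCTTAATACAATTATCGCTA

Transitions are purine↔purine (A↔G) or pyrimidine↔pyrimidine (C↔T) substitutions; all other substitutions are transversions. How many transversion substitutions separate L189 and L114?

2

Differing sites — 8:T/C (Ti); 19:C/T (Ti); 21:T/C (Ti); 22:G/A (Ti); 27:G/T (Tv); 28:A/C (Tv).
Of the 6 differences, 4 transitions and 2 transversions, so the answer is 2.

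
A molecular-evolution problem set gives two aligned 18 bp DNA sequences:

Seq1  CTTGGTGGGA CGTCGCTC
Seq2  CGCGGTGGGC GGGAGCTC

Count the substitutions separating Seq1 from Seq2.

Differing sites — 2:T/G; 3:T/C; 10:A/C; 11:C/G; 13:T/G; 14:C/A.
That gives 6 mismatches out of 18 aligned sites, so the Hamming distance is 6.

6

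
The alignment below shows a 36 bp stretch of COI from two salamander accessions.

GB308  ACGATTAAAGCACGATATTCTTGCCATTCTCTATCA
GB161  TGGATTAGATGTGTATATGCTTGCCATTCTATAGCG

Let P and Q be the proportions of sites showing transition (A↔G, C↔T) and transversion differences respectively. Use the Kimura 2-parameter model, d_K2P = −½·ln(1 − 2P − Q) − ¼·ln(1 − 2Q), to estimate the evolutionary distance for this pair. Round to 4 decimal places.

0.4490

The sequences differ at positions 1 (A/T, transversion), 2 (C/G, transversion), 8 (A/G, transition), 10 (G/T, transversion), 11 (C/G, transversion), 12 (A/T, transversion), 13 (C/G, transversion), 14 (G/T, transversion), 19 (T/G, transversion), 31 (C/A, transversion), 34 (T/G, transversion), 36 (A/G, transition).
Of the 12 differences, 2 transitions and 10 transversions over 36 sites: P = 2/36 = 0.055556, Q = 10/36 = 0.277778.
d = −0.5·ln(0.611110) − 0.25·ln(0.444444) = −0.5·(-0.492478) − 0.25·(-0.810931) = 0.4490.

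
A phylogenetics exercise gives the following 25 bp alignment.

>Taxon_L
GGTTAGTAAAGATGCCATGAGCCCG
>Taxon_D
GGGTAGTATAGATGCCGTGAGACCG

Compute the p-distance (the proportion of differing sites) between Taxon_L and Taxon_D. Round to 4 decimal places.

0.1600

Differing sites — 3:T/G; 9:A/T; 17:A/G; 22:C/A.
There are 4 differences over 25 sites, so p = 4/25 = 0.1600.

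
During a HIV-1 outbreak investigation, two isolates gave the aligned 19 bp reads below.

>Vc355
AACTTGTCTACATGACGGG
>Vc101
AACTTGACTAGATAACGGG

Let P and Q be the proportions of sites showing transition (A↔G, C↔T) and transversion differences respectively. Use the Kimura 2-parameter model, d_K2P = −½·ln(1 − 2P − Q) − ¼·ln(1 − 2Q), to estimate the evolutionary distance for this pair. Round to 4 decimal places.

Mismatches occur at site 7 (T/A, transversion), site 11 (C/G, transversion), site 14 (G/A, transition).
Of the 3 differences, 1 transition and 2 transversions over 19 sites: P = 1/19 = 0.052632, Q = 2/19 = 0.105263.
d = −0.5·ln(0.789473) − 0.25·ln(0.789474) = −0.5·(-0.236390) − 0.25·(-0.236388) = 0.1773.

0.1773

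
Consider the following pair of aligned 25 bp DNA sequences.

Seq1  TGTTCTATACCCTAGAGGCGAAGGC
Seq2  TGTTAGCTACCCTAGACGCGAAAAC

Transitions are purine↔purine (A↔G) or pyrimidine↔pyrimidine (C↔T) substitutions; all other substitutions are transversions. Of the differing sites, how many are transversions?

The sequences differ at positions 5 (C/A, transversion), 6 (T/G, transversion), 7 (A/C, transversion), 17 (G/C, transversion), 23 (G/A, transition), 24 (G/A, transition).
Of the 6 differences, 2 transitions and 4 transversions, so the answer is 4.

4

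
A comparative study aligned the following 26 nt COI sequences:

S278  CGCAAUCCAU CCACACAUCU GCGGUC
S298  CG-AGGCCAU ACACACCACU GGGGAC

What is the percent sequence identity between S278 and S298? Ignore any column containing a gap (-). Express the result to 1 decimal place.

Excluding the 1 gap column leaves 25 comparable sites.
Differing sites — 5:A/G; 6:U/G; 11:C/A; 17:A/C; 18:U/A; 22:C/G; 25:U/A.
18 of the 25 comparable sites match, so the percent identity is 18/25 × 100 = 72.0%.

72.0%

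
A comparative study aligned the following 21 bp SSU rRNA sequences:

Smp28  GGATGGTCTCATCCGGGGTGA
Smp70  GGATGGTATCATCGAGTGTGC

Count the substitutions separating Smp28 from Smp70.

5

Mismatches occur at site 8 (C→A), site 14 (C→G), site 15 (G→A), site 17 (G→T), site 21 (A→C).
That gives 5 mismatches out of 21 aligned sites, so the Hamming distance is 5.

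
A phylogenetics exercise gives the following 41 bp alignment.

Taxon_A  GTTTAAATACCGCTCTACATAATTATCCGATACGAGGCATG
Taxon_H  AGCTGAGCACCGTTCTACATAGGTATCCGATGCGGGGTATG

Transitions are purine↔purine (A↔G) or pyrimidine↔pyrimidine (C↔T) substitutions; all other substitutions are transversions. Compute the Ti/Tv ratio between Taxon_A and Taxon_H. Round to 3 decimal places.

Mismatches occur at site 1 (G↔A, transition), site 2 (T↔G, transversion), site 3 (T↔C, transition), site 5 (A↔G, transition), site 7 (A↔G, transition), site 8 (T↔C, transition), site 13 (C↔T, transition), site 22 (A↔G, transition), site 23 (T↔G, transversion), site 32 (A↔G, transition), site 35 (A↔G, transition), site 38 (C↔T, transition).
Of the 12 differences, 10 transitions and 2 transversions, so Ti/Tv = 10/2 = 5.000.

5.000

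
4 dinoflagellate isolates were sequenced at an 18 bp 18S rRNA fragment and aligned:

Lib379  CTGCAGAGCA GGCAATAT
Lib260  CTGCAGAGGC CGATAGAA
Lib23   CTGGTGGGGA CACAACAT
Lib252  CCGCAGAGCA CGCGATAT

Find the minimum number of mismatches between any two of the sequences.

3

Pairwise Hamming distances:
  Lib379 vs Lib260: 7
  Lib379 vs Lib23: 7
  Lib379 vs Lib252: 3
  Lib260 vs Lib23: 9
  Lib260 vs Lib252: 7
  Lib23 vs Lib252: 8
The smallest is 3, between Lib379 and Lib252.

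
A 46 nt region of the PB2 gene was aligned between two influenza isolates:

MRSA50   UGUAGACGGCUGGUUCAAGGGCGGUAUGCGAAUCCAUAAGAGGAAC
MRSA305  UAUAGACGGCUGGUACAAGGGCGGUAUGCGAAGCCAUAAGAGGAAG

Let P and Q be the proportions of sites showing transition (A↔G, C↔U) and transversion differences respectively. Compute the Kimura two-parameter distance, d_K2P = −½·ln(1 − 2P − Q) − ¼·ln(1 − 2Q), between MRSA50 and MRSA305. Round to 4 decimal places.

The sequences differ at positions 2 (G/A, transition), 15 (U/A, transversion), 33 (U/G, transversion), 46 (C/G, transversion).
Of the 4 differences, 1 transition and 3 transversions over 46 sites: P = 1/46 = 0.021739, Q = 3/46 = 0.065217.
d = −0.5·ln(0.891305) − 0.25·ln(0.869566) = −0.5·(-0.115069) − 0.25·(-0.139761) = 0.0925.

0.0925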